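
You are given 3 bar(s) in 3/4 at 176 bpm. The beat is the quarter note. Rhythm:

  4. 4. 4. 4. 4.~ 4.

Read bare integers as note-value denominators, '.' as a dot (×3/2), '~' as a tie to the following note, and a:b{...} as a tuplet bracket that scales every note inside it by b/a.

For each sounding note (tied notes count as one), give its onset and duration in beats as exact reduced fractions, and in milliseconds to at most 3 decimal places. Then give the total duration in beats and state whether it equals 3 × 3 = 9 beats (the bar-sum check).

1) 0.0ms=0b +511.364ms=3/2b
2) 511.364ms=3/2b +511.364ms=3/2b
3) 1022.727ms=3b +511.364ms=3/2b
4) 1534.091ms=9/2b +511.364ms=3/2b
5) 2045.455ms=6b +1022.727ms=3b
Σ=9b of 9 (176bpm 3/4) — PASS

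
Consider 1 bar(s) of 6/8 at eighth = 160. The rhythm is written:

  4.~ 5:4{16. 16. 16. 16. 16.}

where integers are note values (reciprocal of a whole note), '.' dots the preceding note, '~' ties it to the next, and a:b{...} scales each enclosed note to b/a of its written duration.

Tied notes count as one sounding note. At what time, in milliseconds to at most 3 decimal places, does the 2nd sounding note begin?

1. 0.0ms @ 0 + 1350.0ms (18/5)
2. 1350.0ms @ 18/5 + 225.0ms (3/5)
3. 1575.0ms @ 21/5 + 225.0ms (3/5)
4. 1800.0ms @ 24/5 + 225.0ms (3/5)
5. 2025.0ms @ 27/5 + 225.0ms (3/5)

note 2 onset = 18/5b = 1350.0ms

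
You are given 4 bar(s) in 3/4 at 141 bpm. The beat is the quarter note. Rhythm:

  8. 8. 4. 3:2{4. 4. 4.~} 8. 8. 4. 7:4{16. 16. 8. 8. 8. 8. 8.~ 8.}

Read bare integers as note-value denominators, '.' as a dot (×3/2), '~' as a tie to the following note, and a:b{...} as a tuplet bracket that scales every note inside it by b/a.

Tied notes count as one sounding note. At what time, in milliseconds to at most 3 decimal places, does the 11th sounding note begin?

1. 0.0ms @ 0 + 319.149ms (3/4)
2. 319.149ms @ 3/4 + 319.149ms (3/4)
3. 638.298ms @ 3/2 + 638.298ms (3/2)
4. 1276.596ms @ 3 + 425.532ms (1)
5. 1702.128ms @ 4 + 425.532ms (1)
6. 2127.66ms @ 5 + 744.681ms (7/4)
7. 2872.34ms @ 27/4 + 319.149ms (3/4)
8. 3191.489ms @ 15/2 + 638.298ms (3/2)
9. 3829.787ms @ 9 + 91.185ms (3/14)
10. 3920.973ms @ 129/14 + 91.185ms (3/14)
11. 4012.158ms @ 66/7 + 182.371ms (3/7)
12. 4194.529ms @ 69/7 + 182.371ms (3/7)
13. 4376.9ms @ 72/7 + 182.371ms (3/7)
14. 4559.271ms @ 75/7 + 182.371ms (3/7)
15. 4741.641ms @ 78/7 + 364.742ms (6/7)

note 11 onset = 66/7b = 4012.158ms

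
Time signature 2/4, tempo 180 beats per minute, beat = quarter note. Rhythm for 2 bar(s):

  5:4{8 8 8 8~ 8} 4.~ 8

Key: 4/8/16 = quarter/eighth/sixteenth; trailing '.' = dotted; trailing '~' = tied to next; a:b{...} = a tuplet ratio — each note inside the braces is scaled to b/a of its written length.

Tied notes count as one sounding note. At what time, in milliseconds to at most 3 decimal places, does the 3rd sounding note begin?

1. 0.0ms @ 0 + 133.333ms (2/5)
2. 133.333ms @ 2/5 + 133.333ms (2/5)
3. 266.667ms @ 4/5 + 133.333ms (2/5)
4. 400.0ms @ 6/5 + 266.667ms (4/5)
5. 666.667ms @ 2 + 666.667ms (2)

note 3 onset = 4/5b = 266.667ms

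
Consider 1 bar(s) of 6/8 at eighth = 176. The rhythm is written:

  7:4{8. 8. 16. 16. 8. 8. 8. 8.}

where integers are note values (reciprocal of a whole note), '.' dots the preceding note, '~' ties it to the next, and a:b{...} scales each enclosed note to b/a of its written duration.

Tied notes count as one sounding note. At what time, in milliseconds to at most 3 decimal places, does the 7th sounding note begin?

note 7 onset = 30/7b = 1461.039ms

1. 0.0ms @ 0 + 292.208ms (6/7)
2. 292.208ms @ 6/7 + 292.208ms (6/7)
3. 584.416ms @ 12/7 + 146.104ms (3/7)
4. 730.519ms @ 15/7 + 146.104ms (3/7)
5. 876.623ms @ 18/7 + 292.208ms (6/7)
6. 1168.831ms @ 24/7 + 292.208ms (6/7)
7. 1461.039ms @ 30/7 + 292.208ms (6/7)
8. 1753.247ms @ 36/7 + 292.208ms (6/7)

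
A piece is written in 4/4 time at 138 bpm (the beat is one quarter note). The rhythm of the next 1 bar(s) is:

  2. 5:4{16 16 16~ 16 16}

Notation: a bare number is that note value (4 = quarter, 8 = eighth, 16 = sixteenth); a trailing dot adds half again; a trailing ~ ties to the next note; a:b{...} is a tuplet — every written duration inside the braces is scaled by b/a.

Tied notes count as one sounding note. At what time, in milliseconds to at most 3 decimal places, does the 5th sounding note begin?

1. 0.0ms @ 0 + 1304.348ms (3)
2. 1304.348ms @ 3 + 86.957ms (1/5)
3. 1391.304ms @ 16/5 + 86.957ms (1/5)
4. 1478.261ms @ 17/5 + 173.913ms (2/5)
5. 1652.174ms @ 19/5 + 86.957ms (1/5)

note 5 onset = 19/5b = 1652.174ms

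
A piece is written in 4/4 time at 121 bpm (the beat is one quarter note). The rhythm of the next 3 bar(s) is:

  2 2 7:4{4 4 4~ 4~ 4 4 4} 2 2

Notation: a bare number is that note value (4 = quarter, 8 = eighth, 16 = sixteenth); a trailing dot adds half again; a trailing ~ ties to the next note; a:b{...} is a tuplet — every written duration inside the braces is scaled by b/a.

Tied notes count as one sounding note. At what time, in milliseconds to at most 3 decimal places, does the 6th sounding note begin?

note 6 onset = 48/7b = 3400.236ms

1. 0.0ms @ 0 + 991.736ms (2)
2. 991.736ms @ 2 + 991.736ms (2)
3. 1983.471ms @ 4 + 283.353ms (4/7)
4. 2266.824ms @ 32/7 + 283.353ms (4/7)
5. 2550.177ms @ 36/7 + 850.059ms (12/7)
6. 3400.236ms @ 48/7 + 283.353ms (4/7)
7. 3683.589ms @ 52/7 + 283.353ms (4/7)
8. 3966.942ms @ 8 + 991.736ms (2)
9. 4958.678ms @ 10 + 991.736ms (2)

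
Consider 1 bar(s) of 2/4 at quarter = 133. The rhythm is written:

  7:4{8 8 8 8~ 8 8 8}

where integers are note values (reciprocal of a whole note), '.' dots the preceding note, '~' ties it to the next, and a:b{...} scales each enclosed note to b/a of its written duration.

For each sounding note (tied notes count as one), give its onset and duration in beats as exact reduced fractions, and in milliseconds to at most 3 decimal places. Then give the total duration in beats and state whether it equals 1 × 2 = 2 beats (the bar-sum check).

1) 0.0ms=0b +128.894ms=2/7b
2) 128.894ms=2/7b +128.894ms=2/7b
3) 257.787ms=4/7b +128.894ms=2/7b
4) 386.681ms=6/7b +257.787ms=4/7b
5) 644.468ms=10/7b +128.894ms=2/7b
6) 773.362ms=12/7b +128.894ms=2/7b
Σ=2b of 2 (133bpm 2/4) — PASS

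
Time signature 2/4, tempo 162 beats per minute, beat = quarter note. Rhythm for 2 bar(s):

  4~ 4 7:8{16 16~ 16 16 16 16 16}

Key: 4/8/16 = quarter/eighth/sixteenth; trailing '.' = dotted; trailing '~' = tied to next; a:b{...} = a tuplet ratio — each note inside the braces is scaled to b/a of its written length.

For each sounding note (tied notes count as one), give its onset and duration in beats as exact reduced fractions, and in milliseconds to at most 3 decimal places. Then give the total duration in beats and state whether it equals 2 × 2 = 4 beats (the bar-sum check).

1) 0.0ms=0b +740.741ms=2b
2) 740.741ms=2b +105.82ms=2/7b
3) 846.561ms=16/7b +211.64ms=4/7b
4) 1058.201ms=20/7b +105.82ms=2/7b
5) 1164.021ms=22/7b +105.82ms=2/7b
6) 1269.841ms=24/7b +105.82ms=2/7b
7) 1375.661ms=26/7b +105.82ms=2/7b
Σ=4b of 4 (162bpm 2/4) — PASS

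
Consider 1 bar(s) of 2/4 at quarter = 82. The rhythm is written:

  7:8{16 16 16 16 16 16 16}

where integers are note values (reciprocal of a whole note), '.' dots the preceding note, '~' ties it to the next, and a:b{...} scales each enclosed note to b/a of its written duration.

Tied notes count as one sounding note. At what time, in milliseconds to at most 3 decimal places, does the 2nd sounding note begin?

1. 0.0ms @ 0 + 209.059ms (2/7)
2. 209.059ms @ 2/7 + 209.059ms (2/7)
3. 418.118ms @ 4/7 + 209.059ms (2/7)
4. 627.178ms @ 6/7 + 209.059ms (2/7)
5. 836.237ms @ 8/7 + 209.059ms (2/7)
6. 1045.296ms @ 10/7 + 209.059ms (2/7)
7. 1254.355ms @ 12/7 + 209.059ms (2/7)

note 2 onset = 2/7b = 209.059ms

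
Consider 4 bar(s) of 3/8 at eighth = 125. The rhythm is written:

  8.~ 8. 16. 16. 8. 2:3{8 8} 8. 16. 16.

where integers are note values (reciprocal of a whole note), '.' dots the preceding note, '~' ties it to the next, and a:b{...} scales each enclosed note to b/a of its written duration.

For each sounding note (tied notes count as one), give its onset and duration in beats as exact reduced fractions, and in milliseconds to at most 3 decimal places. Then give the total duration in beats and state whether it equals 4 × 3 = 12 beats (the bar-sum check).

1) 0.0ms=0b +1440.0ms=3b
2) 1440.0ms=3b +360.0ms=3/4b
3) 1800.0ms=15/4b +360.0ms=3/4b
4) 2160.0ms=9/2b +720.0ms=3/2b
5) 2880.0ms=6b +720.0ms=3/2b
6) 3600.0ms=15/2b +720.0ms=3/2b
7) 4320.0ms=9b +720.0ms=3/2b
8) 5040.0ms=21/2b +360.0ms=3/4b
9) 5400.0ms=45/4b +360.0ms=3/4b
Σ=12b of 12 (125bpm 3/8) — PASS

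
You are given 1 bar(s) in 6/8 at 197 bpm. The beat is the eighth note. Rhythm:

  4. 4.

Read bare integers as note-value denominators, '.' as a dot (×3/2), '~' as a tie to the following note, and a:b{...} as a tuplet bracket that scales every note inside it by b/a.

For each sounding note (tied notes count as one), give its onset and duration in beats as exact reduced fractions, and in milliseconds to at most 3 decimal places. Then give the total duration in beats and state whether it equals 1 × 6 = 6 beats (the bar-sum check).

1) 0.0ms=0b +913.706ms=3b
2) 913.706ms=3b +913.706ms=3b
Σ=6b of 6 (197bpm 6/8) — PASS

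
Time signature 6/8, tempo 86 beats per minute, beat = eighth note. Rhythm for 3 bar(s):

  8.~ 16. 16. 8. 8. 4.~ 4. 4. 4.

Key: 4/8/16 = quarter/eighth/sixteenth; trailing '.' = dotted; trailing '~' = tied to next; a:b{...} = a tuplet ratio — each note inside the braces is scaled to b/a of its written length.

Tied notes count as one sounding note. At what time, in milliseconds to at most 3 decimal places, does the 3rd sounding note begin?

note 3 onset = 3b = 2093.023ms

1. 0.0ms @ 0 + 1569.767ms (9/4)
2. 1569.767ms @ 9/4 + 523.256ms (3/4)
3. 2093.023ms @ 3 + 1046.512ms (3/2)
4. 3139.535ms @ 9/2 + 1046.512ms (3/2)
5. 4186.047ms @ 6 + 4186.047ms (6)
6. 8372.093ms @ 12 + 2093.023ms (3)
7. 10465.116ms @ 15 + 2093.023ms (3)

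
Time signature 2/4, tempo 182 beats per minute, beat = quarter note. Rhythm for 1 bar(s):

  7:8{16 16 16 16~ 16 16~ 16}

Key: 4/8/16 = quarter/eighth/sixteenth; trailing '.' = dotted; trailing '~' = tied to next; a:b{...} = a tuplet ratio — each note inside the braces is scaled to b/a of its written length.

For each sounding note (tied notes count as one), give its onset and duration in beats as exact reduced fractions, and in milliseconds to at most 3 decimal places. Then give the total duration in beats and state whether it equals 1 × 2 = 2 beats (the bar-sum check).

1) 0.0ms=0b +94.192ms=2/7b
2) 94.192ms=2/7b +94.192ms=2/7b
3) 188.383ms=4/7b +94.192ms=2/7b
4) 282.575ms=6/7b +188.383ms=4/7b
5) 470.958ms=10/7b +188.383ms=4/7b
Σ=2b of 2 (182bpm 2/4) — PASS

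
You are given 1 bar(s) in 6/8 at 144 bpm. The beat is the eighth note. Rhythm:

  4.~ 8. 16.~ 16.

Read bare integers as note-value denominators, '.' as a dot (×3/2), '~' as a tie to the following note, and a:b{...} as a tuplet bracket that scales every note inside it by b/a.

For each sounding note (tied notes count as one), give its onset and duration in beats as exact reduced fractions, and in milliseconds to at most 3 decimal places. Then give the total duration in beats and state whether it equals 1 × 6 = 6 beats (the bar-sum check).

1) 0.0ms=0b +1875.0ms=9/2b
2) 1875.0ms=9/2b +625.0ms=3/2b
Σ=6b of 6 (144bpm 6/8) — PASS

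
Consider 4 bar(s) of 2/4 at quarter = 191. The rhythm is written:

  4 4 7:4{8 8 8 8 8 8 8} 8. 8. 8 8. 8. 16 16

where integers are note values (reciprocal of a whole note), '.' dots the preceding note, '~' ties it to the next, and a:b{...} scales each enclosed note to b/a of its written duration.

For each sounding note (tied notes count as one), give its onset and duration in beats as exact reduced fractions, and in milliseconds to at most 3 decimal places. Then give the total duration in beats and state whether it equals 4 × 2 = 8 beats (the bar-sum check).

1) 0.0ms=0b +314.136ms=1b
2) 314.136ms=1b +314.136ms=1b
3) 628.272ms=2b +89.753ms=2/7b
4) 718.025ms=16/7b +89.753ms=2/7b
5) 807.779ms=18/7b +89.753ms=2/7b
6) 897.532ms=20/7b +89.753ms=2/7b
7) 987.285ms=22/7b +89.753ms=2/7b
8) 1077.038ms=24/7b +89.753ms=2/7b
9) 1166.791ms=26/7b +89.753ms=2/7b
10) 1256.545ms=4b +235.602ms=3/4b
11) 1492.147ms=19/4b +235.602ms=3/4b
12) 1727.749ms=11/2b +157.068ms=1/2b
13) 1884.817ms=6b +235.602ms=3/4b
14) 2120.419ms=27/4b +235.602ms=3/4b
15) 2356.021ms=15/2b +78.534ms=1/4b
16) 2434.555ms=31/4b +78.534ms=1/4b
Σ=8b of 8 (191bpm 2/4) — PASS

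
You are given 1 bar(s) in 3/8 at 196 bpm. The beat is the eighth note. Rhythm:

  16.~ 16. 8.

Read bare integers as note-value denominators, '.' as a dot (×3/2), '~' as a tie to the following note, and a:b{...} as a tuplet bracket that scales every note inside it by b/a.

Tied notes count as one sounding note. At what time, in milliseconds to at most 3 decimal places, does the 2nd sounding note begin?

1. 0.0ms @ 0 + 459.184ms (3/2)
2. 459.184ms @ 3/2 + 459.184ms (3/2)

note 2 onset = 3/2b = 459.184ms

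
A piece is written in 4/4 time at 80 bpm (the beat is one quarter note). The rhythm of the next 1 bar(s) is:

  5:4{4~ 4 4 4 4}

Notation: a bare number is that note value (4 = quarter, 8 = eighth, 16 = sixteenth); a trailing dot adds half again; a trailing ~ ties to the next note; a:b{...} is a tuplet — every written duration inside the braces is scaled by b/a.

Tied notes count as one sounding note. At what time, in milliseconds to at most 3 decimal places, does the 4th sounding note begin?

1. 0.0ms @ 0 + 1200.0ms (8/5)
2. 1200.0ms @ 8/5 + 600.0ms (4/5)
3. 1800.0ms @ 12/5 + 600.0ms (4/5)
4. 2400.0ms @ 16/5 + 600.0ms (4/5)

note 4 onset = 16/5b = 2400.0ms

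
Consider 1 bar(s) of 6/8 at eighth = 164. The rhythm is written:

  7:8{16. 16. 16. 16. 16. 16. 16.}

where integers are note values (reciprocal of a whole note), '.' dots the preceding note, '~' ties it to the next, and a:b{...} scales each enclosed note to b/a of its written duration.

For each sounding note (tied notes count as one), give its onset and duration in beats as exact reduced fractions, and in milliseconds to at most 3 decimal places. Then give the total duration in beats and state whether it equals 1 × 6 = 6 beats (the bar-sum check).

1) 0.0ms=0b +313.589ms=6/7b
2) 313.589ms=6/7b +313.589ms=6/7b
3) 627.178ms=12/7b +313.589ms=6/7b
4) 940.767ms=18/7b +313.589ms=6/7b
5) 1254.355ms=24/7b +313.589ms=6/7b
6) 1567.944ms=30/7b +313.589ms=6/7b
7) 1881.533ms=36/7b +313.589ms=6/7b
Σ=6b of 6 (164bpm 6/8) — PASS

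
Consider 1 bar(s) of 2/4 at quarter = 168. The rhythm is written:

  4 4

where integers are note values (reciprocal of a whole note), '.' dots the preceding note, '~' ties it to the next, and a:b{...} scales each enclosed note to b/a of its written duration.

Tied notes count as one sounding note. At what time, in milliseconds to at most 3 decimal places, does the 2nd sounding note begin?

1. 0.0ms @ 0 + 357.143ms (1)
2. 357.143ms @ 1 + 357.143ms (1)

note 2 onset = 1b = 357.143ms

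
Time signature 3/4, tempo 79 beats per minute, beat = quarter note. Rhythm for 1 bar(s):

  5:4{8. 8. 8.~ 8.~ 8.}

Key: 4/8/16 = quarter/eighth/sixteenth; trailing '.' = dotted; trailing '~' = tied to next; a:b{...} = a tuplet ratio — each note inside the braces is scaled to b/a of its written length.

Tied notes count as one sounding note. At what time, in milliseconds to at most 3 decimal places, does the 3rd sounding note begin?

note 3 onset = 6/5b = 911.392ms

1. 0.0ms @ 0 + 455.696ms (3/5)
2. 455.696ms @ 3/5 + 455.696ms (3/5)
3. 911.392ms @ 6/5 + 1367.089ms (9/5)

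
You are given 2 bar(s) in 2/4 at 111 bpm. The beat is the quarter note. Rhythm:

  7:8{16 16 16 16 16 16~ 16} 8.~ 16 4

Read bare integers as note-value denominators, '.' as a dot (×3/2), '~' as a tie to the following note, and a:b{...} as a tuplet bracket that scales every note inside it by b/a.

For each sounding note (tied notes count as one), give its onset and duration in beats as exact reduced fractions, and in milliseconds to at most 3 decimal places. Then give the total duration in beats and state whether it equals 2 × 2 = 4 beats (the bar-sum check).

1) 0.0ms=0b +154.44ms=2/7b
2) 154.44ms=2/7b +154.44ms=2/7b
3) 308.88ms=4/7b +154.44ms=2/7b
4) 463.32ms=6/7b +154.44ms=2/7b
5) 617.761ms=8/7b +154.44ms=2/7b
6) 772.201ms=10/7b +308.88ms=4/7b
7) 1081.081ms=2b +540.541ms=1b
8) 1621.622ms=3b +540.541ms=1b
Σ=4b of 4 (111bpm 2/4) — PASS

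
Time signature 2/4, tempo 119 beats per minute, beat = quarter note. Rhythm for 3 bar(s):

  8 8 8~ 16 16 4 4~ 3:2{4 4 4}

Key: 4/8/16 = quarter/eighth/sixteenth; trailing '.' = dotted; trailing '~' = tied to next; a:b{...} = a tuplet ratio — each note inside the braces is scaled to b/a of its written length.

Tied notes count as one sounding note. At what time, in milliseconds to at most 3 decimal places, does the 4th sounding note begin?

note 4 onset = 7/4b = 882.353ms

1. 0.0ms @ 0 + 252.101ms (1/2)
2. 252.101ms @ 1/2 + 252.101ms (1/2)
3. 504.202ms @ 1 + 378.151ms (3/4)
4. 882.353ms @ 7/4 + 126.05ms (1/4)
5. 1008.403ms @ 2 + 504.202ms (1)
6. 1512.605ms @ 3 + 840.336ms (5/3)
7. 2352.941ms @ 14/3 + 336.134ms (2/3)
8. 2689.076ms @ 16/3 + 336.134ms (2/3)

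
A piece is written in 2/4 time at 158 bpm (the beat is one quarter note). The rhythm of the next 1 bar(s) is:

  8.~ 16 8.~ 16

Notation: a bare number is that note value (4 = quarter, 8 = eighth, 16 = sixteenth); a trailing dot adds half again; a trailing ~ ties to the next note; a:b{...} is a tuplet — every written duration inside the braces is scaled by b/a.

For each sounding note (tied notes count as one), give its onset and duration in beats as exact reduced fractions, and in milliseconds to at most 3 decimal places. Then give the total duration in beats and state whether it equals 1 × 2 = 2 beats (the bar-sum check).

1) 0.0ms=0b +379.747ms=1b
2) 379.747ms=1b +379.747ms=1b
Σ=2b of 2 (158bpm 2/4) — PASS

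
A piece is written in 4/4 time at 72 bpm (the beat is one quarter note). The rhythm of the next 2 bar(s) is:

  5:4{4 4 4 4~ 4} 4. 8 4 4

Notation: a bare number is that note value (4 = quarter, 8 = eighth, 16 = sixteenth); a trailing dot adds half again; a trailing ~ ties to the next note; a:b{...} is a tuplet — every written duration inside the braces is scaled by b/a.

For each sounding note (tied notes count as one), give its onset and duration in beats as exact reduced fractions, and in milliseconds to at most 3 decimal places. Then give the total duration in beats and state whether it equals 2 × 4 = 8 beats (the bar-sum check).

1) 0.0ms=0b +666.667ms=4/5b
2) 666.667ms=4/5b +666.667ms=4/5b
3) 1333.333ms=8/5b +666.667ms=4/5b
4) 2000.0ms=12/5b +1333.333ms=8/5b
5) 3333.333ms=4b +1250.0ms=3/2b
6) 4583.333ms=11/2b +416.667ms=1/2b
7) 5000.0ms=6b +833.333ms=1b
8) 5833.333ms=7b +833.333ms=1b
Σ=8b of 8 (72bpm 4/4) — PASS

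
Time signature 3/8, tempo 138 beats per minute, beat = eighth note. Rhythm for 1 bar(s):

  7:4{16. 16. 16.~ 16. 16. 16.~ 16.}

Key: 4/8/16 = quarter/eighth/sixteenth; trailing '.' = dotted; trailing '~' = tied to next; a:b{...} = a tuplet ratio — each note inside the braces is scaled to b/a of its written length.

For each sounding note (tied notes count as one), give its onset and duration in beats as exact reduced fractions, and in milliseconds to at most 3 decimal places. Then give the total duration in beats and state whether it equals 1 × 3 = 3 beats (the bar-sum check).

1) 0.0ms=0b +186.335ms=3/7b
2) 186.335ms=3/7b +186.335ms=3/7b
3) 372.671ms=6/7b +372.671ms=6/7b
4) 745.342ms=12/7b +186.335ms=3/7b
5) 931.677ms=15/7b +372.671ms=6/7b
Σ=3b of 3 (138bpm 3/8) — PASS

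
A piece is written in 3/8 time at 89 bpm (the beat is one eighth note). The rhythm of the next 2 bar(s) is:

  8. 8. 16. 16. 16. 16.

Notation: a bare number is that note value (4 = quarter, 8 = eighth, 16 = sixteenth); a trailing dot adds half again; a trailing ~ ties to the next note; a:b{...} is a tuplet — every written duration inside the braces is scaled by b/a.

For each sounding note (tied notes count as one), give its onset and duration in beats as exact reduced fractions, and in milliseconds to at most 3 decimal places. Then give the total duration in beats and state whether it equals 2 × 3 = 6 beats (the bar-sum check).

1) 0.0ms=0b +1011.236ms=3/2b
2) 1011.236ms=3/2b +1011.236ms=3/2b
3) 2022.472ms=3b +505.618ms=3/4b
4) 2528.09ms=15/4b +505.618ms=3/4b
5) 3033.708ms=9/2b +505.618ms=3/4b
6) 3539.326ms=21/4b +505.618ms=3/4b
Σ=6b of 6 (89bpm 3/8) — PASS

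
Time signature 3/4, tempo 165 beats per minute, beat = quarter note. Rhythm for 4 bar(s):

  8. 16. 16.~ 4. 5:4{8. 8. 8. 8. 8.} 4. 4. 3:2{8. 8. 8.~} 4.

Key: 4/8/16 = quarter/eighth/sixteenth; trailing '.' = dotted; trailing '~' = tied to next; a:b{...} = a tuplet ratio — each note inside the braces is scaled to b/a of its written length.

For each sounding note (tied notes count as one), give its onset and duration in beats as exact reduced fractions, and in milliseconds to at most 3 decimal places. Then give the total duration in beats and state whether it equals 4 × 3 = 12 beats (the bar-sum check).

1) 0.0ms=0b +272.727ms=3/4b
2) 272.727ms=3/4b +136.364ms=3/8b
3) 409.091ms=9/8b +681.818ms=15/8b
4) 1090.909ms=3b +218.182ms=3/5b
5) 1309.091ms=18/5b +218.182ms=3/5b
6) 1527.273ms=21/5b +218.182ms=3/5b
7) 1745.455ms=24/5b +218.182ms=3/5b
8) 1963.636ms=27/5b +218.182ms=3/5b
9) 2181.818ms=6b +545.455ms=3/2b
10) 2727.273ms=15/2b +545.455ms=3/2b
11) 3272.727ms=9b +181.818ms=1/2b
12) 3454.545ms=19/2b +181.818ms=1/2b
13) 3636.364ms=10b +727.273ms=2b
Σ=12b of 12 (165bpm 3/4) — PASS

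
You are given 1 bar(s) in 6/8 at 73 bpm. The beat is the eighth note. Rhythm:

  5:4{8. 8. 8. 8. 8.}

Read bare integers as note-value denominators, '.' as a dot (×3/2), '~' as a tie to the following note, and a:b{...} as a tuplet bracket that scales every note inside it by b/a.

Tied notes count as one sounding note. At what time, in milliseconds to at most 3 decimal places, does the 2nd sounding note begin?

note 2 onset = 6/5b = 986.301ms

1. 0.0ms @ 0 + 986.301ms (6/5)
2. 986.301ms @ 6/5 + 986.301ms (6/5)
3. 1972.603ms @ 12/5 + 986.301ms (6/5)
4. 2958.904ms @ 18/5 + 986.301ms (6/5)
5. 3945.205ms @ 24/5 + 986.301ms (6/5)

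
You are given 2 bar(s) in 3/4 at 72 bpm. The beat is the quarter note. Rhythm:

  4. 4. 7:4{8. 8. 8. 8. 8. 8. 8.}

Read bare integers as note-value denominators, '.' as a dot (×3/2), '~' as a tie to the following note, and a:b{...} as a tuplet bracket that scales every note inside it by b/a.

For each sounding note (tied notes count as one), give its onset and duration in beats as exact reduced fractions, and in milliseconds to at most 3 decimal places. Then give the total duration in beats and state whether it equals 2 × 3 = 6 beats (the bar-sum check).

1) 0.0ms=0b +1250.0ms=3/2b
2) 1250.0ms=3/2b +1250.0ms=3/2b
3) 2500.0ms=3b +357.143ms=3/7b
4) 2857.143ms=24/7b +357.143ms=3/7b
5) 3214.286ms=27/7b +357.143ms=3/7b
6) 3571.429ms=30/7b +357.143ms=3/7b
7) 3928.571ms=33/7b +357.143ms=3/7b
8) 4285.714ms=36/7b +357.143ms=3/7b
9) 4642.857ms=39/7b +357.143ms=3/7b
Σ=6b of 6 (72bpm 3/4) — PASS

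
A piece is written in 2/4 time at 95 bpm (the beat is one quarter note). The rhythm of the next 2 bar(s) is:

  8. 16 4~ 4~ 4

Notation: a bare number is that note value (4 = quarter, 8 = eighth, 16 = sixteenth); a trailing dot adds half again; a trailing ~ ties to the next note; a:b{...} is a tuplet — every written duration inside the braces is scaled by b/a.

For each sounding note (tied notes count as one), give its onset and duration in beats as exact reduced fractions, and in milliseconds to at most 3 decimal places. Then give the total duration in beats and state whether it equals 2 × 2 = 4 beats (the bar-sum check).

1) 0.0ms=0b +473.684ms=3/4b
2) 473.684ms=3/4b +157.895ms=1/4b
3) 631.579ms=1b +1894.737ms=3b
Σ=4b of 4 (95bpm 2/4) — PASS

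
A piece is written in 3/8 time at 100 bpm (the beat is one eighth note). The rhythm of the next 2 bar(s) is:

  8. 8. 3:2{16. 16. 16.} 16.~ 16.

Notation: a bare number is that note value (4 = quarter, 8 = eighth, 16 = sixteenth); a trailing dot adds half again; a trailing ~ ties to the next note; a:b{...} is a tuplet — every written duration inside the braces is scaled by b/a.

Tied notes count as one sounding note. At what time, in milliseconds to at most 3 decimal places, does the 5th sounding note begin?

note 5 onset = 4b = 2400.0ms

1. 0.0ms @ 0 + 900.0ms (3/2)
2. 900.0ms @ 3/2 + 900.0ms (3/2)
3. 1800.0ms @ 3 + 300.0ms (1/2)
4. 2100.0ms @ 7/2 + 300.0ms (1/2)
5. 2400.0ms @ 4 + 300.0ms (1/2)
6. 2700.0ms @ 9/2 + 900.0ms (3/2)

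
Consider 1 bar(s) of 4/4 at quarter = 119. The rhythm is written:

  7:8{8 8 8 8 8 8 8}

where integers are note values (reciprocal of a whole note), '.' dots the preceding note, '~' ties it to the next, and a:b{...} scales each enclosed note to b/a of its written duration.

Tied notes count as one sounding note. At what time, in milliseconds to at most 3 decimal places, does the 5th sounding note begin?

note 5 onset = 16/7b = 1152.461ms

1. 0.0ms @ 0 + 288.115ms (4/7)
2. 288.115ms @ 4/7 + 288.115ms (4/7)
3. 576.23ms @ 8/7 + 288.115ms (4/7)
4. 864.346ms @ 12/7 + 288.115ms (4/7)
5. 1152.461ms @ 16/7 + 288.115ms (4/7)
6. 1440.576ms @ 20/7 + 288.115ms (4/7)
7. 1728.691ms @ 24/7 + 288.115ms (4/7)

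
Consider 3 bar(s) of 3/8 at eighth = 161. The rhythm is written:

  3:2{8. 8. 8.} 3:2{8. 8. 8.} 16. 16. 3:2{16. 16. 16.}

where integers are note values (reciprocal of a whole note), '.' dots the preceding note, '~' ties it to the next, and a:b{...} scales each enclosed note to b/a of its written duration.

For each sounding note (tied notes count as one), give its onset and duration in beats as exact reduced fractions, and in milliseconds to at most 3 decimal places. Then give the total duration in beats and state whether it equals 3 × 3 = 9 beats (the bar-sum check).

1) 0.0ms=0b +372.671ms=1b
2) 372.671ms=1b +372.671ms=1b
3) 745.342ms=2b +372.671ms=1b
4) 1118.012ms=3b +372.671ms=1b
5) 1490.683ms=4b +372.671ms=1b
6) 1863.354ms=5b +372.671ms=1b
7) 2236.025ms=6b +279.503ms=3/4b
8) 2515.528ms=27/4b +279.503ms=3/4b
9) 2795.031ms=15/2b +186.335ms=1/2b
10) 2981.366ms=8b +186.335ms=1/2b
11) 3167.702ms=17/2b +186.335ms=1/2b
Σ=9b of 9 (161bpm 3/8) — PASS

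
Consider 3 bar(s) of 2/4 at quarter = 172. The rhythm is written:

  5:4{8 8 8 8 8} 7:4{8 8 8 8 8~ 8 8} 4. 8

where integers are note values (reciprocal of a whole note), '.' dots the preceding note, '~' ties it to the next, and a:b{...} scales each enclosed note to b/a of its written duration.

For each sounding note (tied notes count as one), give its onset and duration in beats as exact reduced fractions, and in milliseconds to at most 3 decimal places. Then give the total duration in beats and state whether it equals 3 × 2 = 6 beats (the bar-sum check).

1) 0.0ms=0b +139.535ms=2/5b
2) 139.535ms=2/5b +139.535ms=2/5b
3) 279.07ms=4/5b +139.535ms=2/5b
4) 418.605ms=6/5b +139.535ms=2/5b
5) 558.14ms=8/5b +139.535ms=2/5b
6) 697.674ms=2b +99.668ms=2/7b
7) 797.342ms=16/7b +99.668ms=2/7b
8) 897.01ms=18/7b +99.668ms=2/7b
9) 996.678ms=20/7b +99.668ms=2/7b
10) 1096.346ms=22/7b +199.336ms=4/7b
11) 1295.681ms=26/7b +99.668ms=2/7b
12) 1395.349ms=4b +523.256ms=3/2b
13) 1918.605ms=11/2b +174.419ms=1/2b
Σ=6b of 6 (172bpm 2/4) — PASS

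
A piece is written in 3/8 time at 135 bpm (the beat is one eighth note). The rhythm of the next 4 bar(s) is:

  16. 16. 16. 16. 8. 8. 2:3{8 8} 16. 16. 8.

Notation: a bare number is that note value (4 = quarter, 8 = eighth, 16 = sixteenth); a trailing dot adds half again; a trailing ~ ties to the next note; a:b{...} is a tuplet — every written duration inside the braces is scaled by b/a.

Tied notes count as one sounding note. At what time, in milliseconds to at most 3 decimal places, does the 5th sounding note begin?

note 5 onset = 3b = 1333.333ms

1. 0.0ms @ 0 + 333.333ms (3/4)
2. 333.333ms @ 3/4 + 333.333ms (3/4)
3. 666.667ms @ 3/2 + 333.333ms (3/4)
4. 1000.0ms @ 9/4 + 333.333ms (3/4)
5. 1333.333ms @ 3 + 666.667ms (3/2)
6. 2000.0ms @ 9/2 + 666.667ms (3/2)
7. 2666.667ms @ 6 + 666.667ms (3/2)
8. 3333.333ms @ 15/2 + 666.667ms (3/2)
9. 4000.0ms @ 9 + 333.333ms (3/4)
10. 4333.333ms @ 39/4 + 333.333ms (3/4)
11. 4666.667ms @ 21/2 + 666.667ms (3/2)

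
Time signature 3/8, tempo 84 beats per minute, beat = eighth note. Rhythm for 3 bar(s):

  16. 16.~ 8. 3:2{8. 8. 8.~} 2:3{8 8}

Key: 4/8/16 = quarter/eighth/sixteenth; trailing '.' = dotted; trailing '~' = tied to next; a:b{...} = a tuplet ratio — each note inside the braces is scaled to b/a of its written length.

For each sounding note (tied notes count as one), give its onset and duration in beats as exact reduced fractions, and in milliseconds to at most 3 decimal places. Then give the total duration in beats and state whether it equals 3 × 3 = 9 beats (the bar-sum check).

1) 0.0ms=0b +535.714ms=3/4b
2) 535.714ms=3/4b +1607.143ms=9/4b
3) 2142.857ms=3b +714.286ms=1b
4) 2857.143ms=4b +714.286ms=1b
5) 3571.429ms=5b +1785.714ms=5/2b
6) 5357.143ms=15/2b +1071.429ms=3/2b
Σ=9b of 9 (84bpm 3/8) — PASS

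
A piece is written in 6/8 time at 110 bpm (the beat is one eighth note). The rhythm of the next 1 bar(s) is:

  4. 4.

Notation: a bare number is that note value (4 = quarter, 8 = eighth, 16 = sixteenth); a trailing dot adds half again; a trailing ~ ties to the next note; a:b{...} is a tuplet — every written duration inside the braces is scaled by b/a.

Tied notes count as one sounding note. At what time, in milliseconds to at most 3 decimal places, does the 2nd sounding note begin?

note 2 onset = 3b = 1636.364ms

1. 0.0ms @ 0 + 1636.364ms (3)
2. 1636.364ms @ 3 + 1636.364ms (3)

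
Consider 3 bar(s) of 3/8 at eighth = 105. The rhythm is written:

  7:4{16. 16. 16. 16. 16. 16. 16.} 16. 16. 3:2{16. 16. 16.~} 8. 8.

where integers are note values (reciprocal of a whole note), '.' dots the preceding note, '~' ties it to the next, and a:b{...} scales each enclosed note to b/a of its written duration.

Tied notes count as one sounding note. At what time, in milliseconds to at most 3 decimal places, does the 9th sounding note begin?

1. 0.0ms @ 0 + 244.898ms (3/7)
2. 244.898ms @ 3/7 + 244.898ms (3/7)
3. 489.796ms @ 6/7 + 244.898ms (3/7)
4. 734.694ms @ 9/7 + 244.898ms (3/7)
5. 979.592ms @ 12/7 + 244.898ms (3/7)
6. 1224.49ms @ 15/7 + 244.898ms (3/7)
7. 1469.388ms @ 18/7 + 244.898ms (3/7)
8. 1714.286ms @ 3 + 428.571ms (3/4)
9. 2142.857ms @ 15/4 + 428.571ms (3/4)
10. 2571.429ms @ 9/2 + 285.714ms (1/2)
11. 2857.143ms @ 5 + 285.714ms (1/2)
12. 3142.857ms @ 11/2 + 1142.857ms (2)
13. 4285.714ms @ 15/2 + 857.143ms (3/2)

note 9 onset = 15/4b = 2142.857ms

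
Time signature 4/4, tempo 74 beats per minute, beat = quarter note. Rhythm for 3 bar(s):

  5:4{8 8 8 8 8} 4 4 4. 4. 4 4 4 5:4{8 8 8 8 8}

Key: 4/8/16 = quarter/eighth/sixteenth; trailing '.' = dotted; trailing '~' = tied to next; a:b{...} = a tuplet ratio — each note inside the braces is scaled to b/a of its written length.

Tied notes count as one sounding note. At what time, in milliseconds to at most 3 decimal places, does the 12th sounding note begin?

note 12 onset = 9b = 7297.297ms

1. 0.0ms @ 0 + 324.324ms (2/5)
2. 324.324ms @ 2/5 + 324.324ms (2/5)
3. 648.649ms @ 4/5 + 324.324ms (2/5)
4. 972.973ms @ 6/5 + 324.324ms (2/5)
5. 1297.297ms @ 8/5 + 324.324ms (2/5)
6. 1621.622ms @ 2 + 810.811ms (1)
7. 2432.432ms @ 3 + 810.811ms (1)
8. 3243.243ms @ 4 + 1216.216ms (3/2)
9. 4459.459ms @ 11/2 + 1216.216ms (3/2)
10. 5675.676ms @ 7 + 810.811ms (1)
11. 6486.486ms @ 8 + 810.811ms (1)
12. 7297.297ms @ 9 + 810.811ms (1)
13. 8108.108ms @ 10 + 324.324ms (2/5)
14. 8432.432ms @ 52/5 + 324.324ms (2/5)
15. 8756.757ms @ 54/5 + 324.324ms (2/5)
16. 9081.081ms @ 56/5 + 324.324ms (2/5)
17. 9405.405ms @ 58/5 + 324.324ms (2/5)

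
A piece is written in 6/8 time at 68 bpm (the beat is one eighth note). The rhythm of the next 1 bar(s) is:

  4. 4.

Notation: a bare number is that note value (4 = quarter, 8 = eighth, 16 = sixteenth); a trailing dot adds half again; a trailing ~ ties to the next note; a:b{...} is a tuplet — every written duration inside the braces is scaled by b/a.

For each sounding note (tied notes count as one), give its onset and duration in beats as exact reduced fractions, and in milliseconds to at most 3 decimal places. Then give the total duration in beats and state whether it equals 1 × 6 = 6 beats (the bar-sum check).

1) 0.0ms=0b +2647.059ms=3b
2) 2647.059ms=3b +2647.059ms=3b
Σ=6b of 6 (68bpm 6/8) — PASS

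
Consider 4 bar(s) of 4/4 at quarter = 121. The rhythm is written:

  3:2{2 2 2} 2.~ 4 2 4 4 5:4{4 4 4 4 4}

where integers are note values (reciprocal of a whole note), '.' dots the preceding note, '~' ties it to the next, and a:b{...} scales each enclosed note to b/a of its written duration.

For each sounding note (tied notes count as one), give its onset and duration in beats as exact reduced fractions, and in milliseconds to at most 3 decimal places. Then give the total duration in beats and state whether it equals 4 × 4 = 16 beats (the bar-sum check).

1) 0.0ms=0b +661.157ms=4/3b
2) 661.157ms=4/3b +661.157ms=4/3b
3) 1322.314ms=8/3b +661.157ms=4/3b
4) 1983.471ms=4b +1983.471ms=4b
5) 3966.942ms=8b +991.736ms=2b
6) 4958.678ms=10b +495.868ms=1b
7) 5454.545ms=11b +495.868ms=1b
8) 5950.413ms=12b +396.694ms=4/5b
9) 6347.107ms=64/5b +396.694ms=4/5b
10) 6743.802ms=68/5b +396.694ms=4/5b
11) 7140.496ms=72/5b +396.694ms=4/5b
12) 7537.19ms=76/5b +396.694ms=4/5b
Σ=16b of 16 (121bpm 4/4) — PASS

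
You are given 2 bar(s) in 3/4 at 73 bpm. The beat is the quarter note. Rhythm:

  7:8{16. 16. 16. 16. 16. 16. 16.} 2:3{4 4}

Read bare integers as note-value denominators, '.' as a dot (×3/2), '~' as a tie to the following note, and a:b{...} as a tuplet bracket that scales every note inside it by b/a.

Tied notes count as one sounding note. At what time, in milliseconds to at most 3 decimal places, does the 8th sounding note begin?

1. 0.0ms @ 0 + 352.25ms (3/7)
2. 352.25ms @ 3/7 + 352.25ms (3/7)
3. 704.501ms @ 6/7 + 352.25ms (3/7)
4. 1056.751ms @ 9/7 + 352.25ms (3/7)
5. 1409.002ms @ 12/7 + 352.25ms (3/7)
6. 1761.252ms @ 15/7 + 352.25ms (3/7)
7. 2113.503ms @ 18/7 + 352.25ms (3/7)
8. 2465.753ms @ 3 + 1232.877ms (3/2)
9. 3698.63ms @ 9/2 + 1232.877ms (3/2)

note 8 onset = 3b = 2465.753ms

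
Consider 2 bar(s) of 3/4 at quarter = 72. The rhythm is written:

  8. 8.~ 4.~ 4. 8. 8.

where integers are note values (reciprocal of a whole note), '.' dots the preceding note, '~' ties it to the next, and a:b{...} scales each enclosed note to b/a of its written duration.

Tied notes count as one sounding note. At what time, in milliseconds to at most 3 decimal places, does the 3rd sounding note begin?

note 3 onset = 9/2b = 3750.0ms

1. 0.0ms @ 0 + 625.0ms (3/4)
2. 625.0ms @ 3/4 + 3125.0ms (15/4)
3. 3750.0ms @ 9/2 + 625.0ms (3/4)
4. 4375.0ms @ 21/4 + 625.0ms (3/4)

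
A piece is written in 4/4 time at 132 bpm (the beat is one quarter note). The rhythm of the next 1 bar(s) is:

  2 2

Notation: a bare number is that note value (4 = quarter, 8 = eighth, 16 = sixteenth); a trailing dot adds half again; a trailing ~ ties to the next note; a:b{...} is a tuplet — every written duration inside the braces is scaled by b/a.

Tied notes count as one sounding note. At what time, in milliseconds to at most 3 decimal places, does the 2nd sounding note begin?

1. 0.0ms @ 0 + 909.091ms (2)
2. 909.091ms @ 2 + 909.091ms (2)

note 2 onset = 2b = 909.091ms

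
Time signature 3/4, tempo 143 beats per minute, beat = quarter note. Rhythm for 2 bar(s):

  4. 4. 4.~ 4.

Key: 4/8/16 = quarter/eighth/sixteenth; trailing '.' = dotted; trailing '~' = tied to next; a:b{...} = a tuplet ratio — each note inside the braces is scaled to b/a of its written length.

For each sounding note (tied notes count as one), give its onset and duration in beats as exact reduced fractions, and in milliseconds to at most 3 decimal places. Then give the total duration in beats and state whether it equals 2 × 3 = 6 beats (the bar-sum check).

1) 0.0ms=0b +629.371ms=3/2b
2) 629.371ms=3/2b +629.371ms=3/2b
3) 1258.741ms=3b +1258.741ms=3b
Σ=6b of 6 (143bpm 3/4) — PASS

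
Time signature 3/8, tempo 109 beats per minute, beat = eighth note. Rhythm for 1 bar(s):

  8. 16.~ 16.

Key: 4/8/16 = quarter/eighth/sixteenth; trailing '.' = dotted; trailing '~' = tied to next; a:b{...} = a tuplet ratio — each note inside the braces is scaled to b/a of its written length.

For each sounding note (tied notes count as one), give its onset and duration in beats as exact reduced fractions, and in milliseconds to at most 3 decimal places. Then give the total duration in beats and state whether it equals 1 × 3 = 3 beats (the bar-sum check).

1) 0.0ms=0b +825.688ms=3/2b
2) 825.688ms=3/2b +825.688ms=3/2b
Σ=3b of 3 (109bpm 3/8) — PASS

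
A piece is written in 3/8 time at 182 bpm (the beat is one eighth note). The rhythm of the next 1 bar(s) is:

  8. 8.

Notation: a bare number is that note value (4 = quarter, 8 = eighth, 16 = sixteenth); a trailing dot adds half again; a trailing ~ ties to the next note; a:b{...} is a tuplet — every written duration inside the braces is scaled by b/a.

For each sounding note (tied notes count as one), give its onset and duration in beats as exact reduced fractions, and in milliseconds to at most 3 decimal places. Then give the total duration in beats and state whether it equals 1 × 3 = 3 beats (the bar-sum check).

1) 0.0ms=0b +494.505ms=3/2b
2) 494.505ms=3/2b +494.505ms=3/2b
Σ=3b of 3 (182bpm 3/8) — PASS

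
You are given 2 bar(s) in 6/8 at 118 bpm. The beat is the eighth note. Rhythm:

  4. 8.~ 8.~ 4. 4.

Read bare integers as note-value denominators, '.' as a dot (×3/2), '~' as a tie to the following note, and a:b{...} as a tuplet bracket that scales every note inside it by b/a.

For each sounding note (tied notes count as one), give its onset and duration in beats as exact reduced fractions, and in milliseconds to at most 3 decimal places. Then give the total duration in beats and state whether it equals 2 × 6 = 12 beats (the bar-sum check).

1) 0.0ms=0b +1525.424ms=3b
2) 1525.424ms=3b +3050.847ms=6b
3) 4576.271ms=9b +1525.424ms=3b
Σ=12b of 12 (118bpm 6/8) — PASS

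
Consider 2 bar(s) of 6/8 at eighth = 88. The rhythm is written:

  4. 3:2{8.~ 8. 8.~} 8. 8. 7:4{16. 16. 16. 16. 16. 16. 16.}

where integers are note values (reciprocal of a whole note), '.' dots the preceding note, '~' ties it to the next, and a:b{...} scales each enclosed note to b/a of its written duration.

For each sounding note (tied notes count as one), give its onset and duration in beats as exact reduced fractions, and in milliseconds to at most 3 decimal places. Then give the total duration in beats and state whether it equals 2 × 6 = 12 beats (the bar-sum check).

1) 0.0ms=0b +2045.455ms=3b
2) 2045.455ms=3b +1363.636ms=2b
3) 3409.091ms=5b +1704.545ms=5/2b
4) 5113.636ms=15/2b +1022.727ms=3/2b
5) 6136.364ms=9b +292.208ms=3/7b
6) 6428.571ms=66/7b +292.208ms=3/7b
7) 6720.779ms=69/7b +292.208ms=3/7b
8) 7012.987ms=72/7b +292.208ms=3/7b
9) 7305.195ms=75/7b +292.208ms=3/7b
10) 7597.403ms=78/7b +292.208ms=3/7b
11) 7889.61ms=81/7b +292.208ms=3/7b
Σ=12b of 12 (88bpm 6/8) — PASS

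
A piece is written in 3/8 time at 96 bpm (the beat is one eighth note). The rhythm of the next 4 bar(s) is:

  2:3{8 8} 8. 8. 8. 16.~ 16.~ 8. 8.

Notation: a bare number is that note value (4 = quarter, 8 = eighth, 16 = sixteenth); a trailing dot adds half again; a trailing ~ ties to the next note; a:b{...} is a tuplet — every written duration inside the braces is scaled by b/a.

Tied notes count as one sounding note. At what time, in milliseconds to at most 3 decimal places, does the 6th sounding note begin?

1. 0.0ms @ 0 + 937.5ms (3/2)
2. 937.5ms @ 3/2 + 937.5ms (3/2)
3. 1875.0ms @ 3 + 937.5ms (3/2)
4. 2812.5ms @ 9/2 + 937.5ms (3/2)
5. 3750.0ms @ 6 + 937.5ms (3/2)
6. 4687.5ms @ 15/2 + 1875.0ms (3)
7. 6562.5ms @ 21/2 + 937.5ms (3/2)

note 6 onset = 15/2b = 4687.5ms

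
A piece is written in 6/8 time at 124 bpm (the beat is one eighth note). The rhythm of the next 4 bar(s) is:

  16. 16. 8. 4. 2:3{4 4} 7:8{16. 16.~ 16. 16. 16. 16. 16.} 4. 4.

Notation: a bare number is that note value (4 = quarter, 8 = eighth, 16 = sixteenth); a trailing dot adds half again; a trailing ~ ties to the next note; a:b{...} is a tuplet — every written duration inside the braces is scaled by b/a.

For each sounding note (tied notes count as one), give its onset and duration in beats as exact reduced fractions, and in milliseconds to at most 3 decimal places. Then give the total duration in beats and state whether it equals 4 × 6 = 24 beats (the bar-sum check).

1) 0.0ms=0b +362.903ms=3/4b
2) 362.903ms=3/4b +362.903ms=3/4b
3) 725.806ms=3/2b +725.806ms=3/2b
4) 1451.613ms=3b +1451.613ms=3b
5) 2903.226ms=6b +1451.613ms=3b
6) 4354.839ms=9b +1451.613ms=3b
7) 5806.452ms=12b +414.747ms=6/7b
8) 6221.198ms=90/7b +829.493ms=12/7b
9) 7050.691ms=102/7b +414.747ms=6/7b
10) 7465.438ms=108/7b +414.747ms=6/7b
11) 7880.184ms=114/7b +414.747ms=6/7b
12) 8294.931ms=120/7b +414.747ms=6/7b
13) 8709.677ms=18b +1451.613ms=3b
14) 10161.29ms=21b +1451.613ms=3b
Σ=24b of 24 (124bpm 6/8) — PASS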